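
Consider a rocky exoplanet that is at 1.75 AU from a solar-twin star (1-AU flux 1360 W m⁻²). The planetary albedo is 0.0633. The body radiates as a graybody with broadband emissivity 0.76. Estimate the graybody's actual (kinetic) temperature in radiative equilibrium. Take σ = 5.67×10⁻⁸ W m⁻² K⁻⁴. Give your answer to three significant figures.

222 kelvin

By the inverse-square law, S = 1360/1.75² = 444.1 W m⁻².
Absorbed flux (global mean): S(1−α)/4 = 444.1·0.937/4 = 104.0 W m⁻².
Radiative balance εσT⁴ = 104.0 gives T = [104.0/(0.76·σ)]^(1/4) = 221.6 K.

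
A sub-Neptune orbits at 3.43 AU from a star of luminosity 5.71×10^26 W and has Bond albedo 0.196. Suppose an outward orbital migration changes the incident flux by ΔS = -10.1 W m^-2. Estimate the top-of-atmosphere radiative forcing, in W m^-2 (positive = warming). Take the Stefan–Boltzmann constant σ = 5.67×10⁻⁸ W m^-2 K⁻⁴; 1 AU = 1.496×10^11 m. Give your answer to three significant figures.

-2.03 W m^-2

d = 3.43 × 1.496×10^11 m = 5.131×10^11 m.
Spreading L over a sphere of radius d: S = 5.71×10^26/(4π·5.13×10^11²) = 172.6 W m^-2.
TOA radiative forcing: ΔF = (1−α)ΔS/4 = 0.804·(-10.1)/4 = -2.030 W m^-2.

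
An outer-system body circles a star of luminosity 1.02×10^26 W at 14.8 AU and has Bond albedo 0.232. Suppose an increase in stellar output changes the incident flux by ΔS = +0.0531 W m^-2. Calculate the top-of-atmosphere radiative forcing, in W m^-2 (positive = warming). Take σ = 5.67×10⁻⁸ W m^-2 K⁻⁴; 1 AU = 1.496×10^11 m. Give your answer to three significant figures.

d = 14.8 × 1.496×10^11 m = 2.214×10^12 m.
S = L/(4πd²) = 1.656 W m^-2.
Only a fraction (1−α) is absorbed and it's spread over 4πR², so ΔF = (1−α)ΔS/4 = 0.01020 W m^-2.

0.0102 W m^-2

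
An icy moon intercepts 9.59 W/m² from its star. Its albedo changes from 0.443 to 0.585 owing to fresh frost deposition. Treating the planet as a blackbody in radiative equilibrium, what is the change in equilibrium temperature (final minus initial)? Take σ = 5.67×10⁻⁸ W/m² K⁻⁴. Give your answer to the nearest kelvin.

-5 kelvin

Before: T₁ = [9.590·0.557/(4σ)]^(1/4) = 69.66 K.
Final:   T₂ = [S(1−0.585)/(4σ)]^(1/4) = 64.72 K.
Change: 64.72 − 69.66 = -4.941 K.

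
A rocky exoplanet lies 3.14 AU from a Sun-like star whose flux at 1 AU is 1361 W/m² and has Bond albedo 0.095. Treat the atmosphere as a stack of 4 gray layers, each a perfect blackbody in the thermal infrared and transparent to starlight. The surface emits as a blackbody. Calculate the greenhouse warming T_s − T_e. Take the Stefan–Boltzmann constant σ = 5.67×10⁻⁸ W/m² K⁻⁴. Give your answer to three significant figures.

Flux at the orbit: S = 1361/(3.14)² = 138.0 W/m².
The effective emission temperature is T_e = [S(1−α)/(4σ)]^¼ = 153.2 K.
T_s = (N+1)^(1/4)·T_e = 229.1 K.
Warming: T_s − T_e = 75.89 K.

75.9 K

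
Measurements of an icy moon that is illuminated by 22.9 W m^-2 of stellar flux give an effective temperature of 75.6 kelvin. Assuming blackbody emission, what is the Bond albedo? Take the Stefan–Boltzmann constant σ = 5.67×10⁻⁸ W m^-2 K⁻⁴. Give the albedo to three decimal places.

0.676

Energy balance: S(1−α)/4 = σT⁴, so 1−α = 4σT⁴/S.
σT⁴ = 1.852 W m^-2, so 4σT⁴ = 7.408 W m^-2.
Hence α = 1 − 7.408/22.90 = 0.6765.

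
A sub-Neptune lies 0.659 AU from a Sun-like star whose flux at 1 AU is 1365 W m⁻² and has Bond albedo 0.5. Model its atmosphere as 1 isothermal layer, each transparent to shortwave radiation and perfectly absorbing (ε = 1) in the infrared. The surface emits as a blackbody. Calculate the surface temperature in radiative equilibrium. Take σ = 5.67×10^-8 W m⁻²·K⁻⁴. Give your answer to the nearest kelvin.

Irradiance scales as 1/d², so S = 1365 W m⁻² × (1/0.659)² = 3143 W m⁻².
OLR = S(1−α)/4 = 392.9 W m⁻²; the top layer radiates at T_e = 288.5 K.
For an N-layer opaque stack, T_s⁴ = (N+1)T_e⁴, hence T_s = (2)^(1/4)×288.5 K = 343.1 K.

343 K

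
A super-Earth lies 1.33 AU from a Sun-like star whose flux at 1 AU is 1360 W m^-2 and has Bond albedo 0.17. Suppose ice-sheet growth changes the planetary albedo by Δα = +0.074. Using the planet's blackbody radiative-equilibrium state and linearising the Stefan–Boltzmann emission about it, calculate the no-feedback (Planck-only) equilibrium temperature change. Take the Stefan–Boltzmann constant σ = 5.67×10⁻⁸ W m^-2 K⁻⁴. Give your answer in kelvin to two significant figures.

-5.1 K

Irradiance scales as 1/d², so S = 1360 W m^-2 × (1/1.33)² = 768.8 W m^-2.
The baseline emission temperature is T_e = 230.3 K.
The change in absorbed flux is Δ[S(1−α)/4] = −SΔα/4 = -14.22 W m^-2.
Linearising σT⁴ gives d(σT⁴)/dT = 4σT_e³ = 2.771 W m^-2 per K.
ΔT₀ = ΔF/λ_P = -14.22/2.771 = -5.13 K.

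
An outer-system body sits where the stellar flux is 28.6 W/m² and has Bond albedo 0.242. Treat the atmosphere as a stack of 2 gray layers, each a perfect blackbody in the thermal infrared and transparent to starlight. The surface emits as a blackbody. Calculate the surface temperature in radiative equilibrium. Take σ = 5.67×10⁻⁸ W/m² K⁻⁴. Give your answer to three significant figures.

The effective emission temperature is T_e = [S(1−α)/(4σ)]^¼ = 98.88 K.
With N = 2 opaque layers, T_s = (N+1)^(1/4)·T_e = 3^(1/4)·98.88 = 130.1 K.

130 kelvin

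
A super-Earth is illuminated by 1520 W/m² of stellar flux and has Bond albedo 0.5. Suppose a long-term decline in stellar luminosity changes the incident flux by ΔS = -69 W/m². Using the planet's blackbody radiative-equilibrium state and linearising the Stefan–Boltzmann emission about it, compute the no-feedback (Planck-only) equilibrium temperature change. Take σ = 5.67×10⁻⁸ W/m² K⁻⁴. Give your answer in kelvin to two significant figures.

-2.7 K

Unperturbed T_e = [1520·(1−0.5)/(4σ)]^¼ = 240.6 K.
TOA radiative forcing: ΔF = (1−α)ΔS/4 = 0.5·(-69)/4 = -8.625 W/m².
The Planck feedback parameter is 4σT_e³ = 3.159 W/m²/K.
So ΔT₀ = -8.625/3.159 = -2.73 K.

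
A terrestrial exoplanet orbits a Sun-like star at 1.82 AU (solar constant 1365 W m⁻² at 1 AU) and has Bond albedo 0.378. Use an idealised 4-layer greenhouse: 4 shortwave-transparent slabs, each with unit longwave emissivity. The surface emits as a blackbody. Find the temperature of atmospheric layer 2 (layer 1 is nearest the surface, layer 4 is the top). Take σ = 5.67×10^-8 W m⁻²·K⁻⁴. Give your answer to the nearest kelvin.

241 K

Irradiance scales as 1/d², so S = 1365 W m⁻² × (1/1.82)² = 412.1 W m⁻².
Top-of-atmosphere balance: σT_e⁴ = S(1−α)/4 = 64.08 W m⁻² → T_e = 183.4 K.
The net upward flux σT_e⁴ is constant between every pair of levels, so T_k⁴ = (N+1−k)T_e⁴.
With k = 2: T_2 = (4+1−2)^¼·183.4 K = 241.3 K.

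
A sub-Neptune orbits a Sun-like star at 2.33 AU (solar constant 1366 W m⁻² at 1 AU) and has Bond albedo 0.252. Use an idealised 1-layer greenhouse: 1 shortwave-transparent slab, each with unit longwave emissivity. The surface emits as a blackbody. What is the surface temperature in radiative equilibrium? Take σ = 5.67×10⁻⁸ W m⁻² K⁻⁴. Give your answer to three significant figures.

202 kelvin

Irradiance scales as 1/d², so S = 1366 W m⁻² × (1/2.33)² = 251.6 W m⁻².
OLR = S(1−α)/4 = 47.05 W m⁻²; the top layer radiates at T_e = 169.7 K.
Layer-by-layer balance gives σT_s⁴ = (N+1)σT_e⁴, so T_s = 2^¼·169.7 = 201.8 K.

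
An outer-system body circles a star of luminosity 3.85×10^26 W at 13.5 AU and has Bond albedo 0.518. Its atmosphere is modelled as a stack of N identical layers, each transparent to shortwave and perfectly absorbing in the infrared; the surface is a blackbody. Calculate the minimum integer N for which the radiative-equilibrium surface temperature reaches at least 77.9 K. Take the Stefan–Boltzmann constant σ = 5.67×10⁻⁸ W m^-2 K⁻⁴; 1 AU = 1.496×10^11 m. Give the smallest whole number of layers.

Orbital distance: d = 13.5 AU = 2.020×10^12 m.
Flux at the orbit: S = L/(4πd²) = 3.85×10^26/(4π·(2.02×10^12)²) = 7.511 W m^-2.
The effective emission temperature is T_e = [S(1−α)/(4σ)]^¼ = 63.21 K.
Need (N+1)T_e⁴ ≥ T_s⁴, i.e. N+1 ≥ (77.9/63.21)⁴ = 2.307.
Rounding up, N = 2.

2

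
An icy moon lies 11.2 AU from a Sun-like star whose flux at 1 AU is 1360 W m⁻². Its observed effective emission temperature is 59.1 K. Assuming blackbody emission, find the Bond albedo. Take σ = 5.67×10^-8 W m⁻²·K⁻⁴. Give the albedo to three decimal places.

Irradiance scales as 1/d², so S = 1360 W m⁻² × (1/11.2)² = 10.84 W m⁻².
Rearranging the radiative balance, α = 1 − 4σT⁴/S.
4σT⁴ = 4·5.67×10⁻⁸·(59.1)⁴ = 2.767 W m⁻².
Hence α = 1 − 2.767/10.84 = 0.7448.

0.745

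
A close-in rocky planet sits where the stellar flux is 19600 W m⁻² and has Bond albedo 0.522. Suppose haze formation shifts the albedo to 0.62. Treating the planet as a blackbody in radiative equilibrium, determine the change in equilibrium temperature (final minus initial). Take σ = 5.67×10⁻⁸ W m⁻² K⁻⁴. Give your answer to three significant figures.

With α = 0.522, T₁ = 450.8 K.
After:  T₂ = [19600·0.38/(4σ)]^(1/4) = 425.7 K.
Change: 425.7 − 450.8 = -25.13 K.

-25.1 kelvin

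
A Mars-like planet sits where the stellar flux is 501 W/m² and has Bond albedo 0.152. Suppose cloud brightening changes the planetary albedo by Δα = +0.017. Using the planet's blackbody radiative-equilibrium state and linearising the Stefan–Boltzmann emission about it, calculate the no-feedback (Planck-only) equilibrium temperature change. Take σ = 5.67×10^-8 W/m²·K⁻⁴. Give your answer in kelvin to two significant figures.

-1.0 K

Reference equilibrium: T_e = [S(1−α)/(4σ)]^(1/4) = 208.0 K.
TOA radiative forcing: ΔF = −S·Δα/4 = −501.0·(+0.017)/4 = -2.129 W/m².
Linearising σT⁴ gives d(σT⁴)/dT = 4σT_e³ = 2.042 W/m² per K.
Hence the no-feedback warming is ΔF/(4σT_e³) = -1.04 K.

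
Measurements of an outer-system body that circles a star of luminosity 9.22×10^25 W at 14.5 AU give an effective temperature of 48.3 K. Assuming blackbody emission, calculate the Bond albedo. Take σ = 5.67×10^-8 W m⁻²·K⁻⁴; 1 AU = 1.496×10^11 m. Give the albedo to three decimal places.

0.208

Orbital distance: d = 14.5 AU = 2.169×10^12 m.
S = L/(4πd²) = 1.559 W m⁻².
Rearranging the radiative balance, α = 1 − 4σT⁴/S.
4σT⁴ = 4·5.67×10⁻⁸·(48.3)⁴ = 1.234 W m⁻².
1−α = 1.234/1.559 = 0.7916, so α = 0.2084.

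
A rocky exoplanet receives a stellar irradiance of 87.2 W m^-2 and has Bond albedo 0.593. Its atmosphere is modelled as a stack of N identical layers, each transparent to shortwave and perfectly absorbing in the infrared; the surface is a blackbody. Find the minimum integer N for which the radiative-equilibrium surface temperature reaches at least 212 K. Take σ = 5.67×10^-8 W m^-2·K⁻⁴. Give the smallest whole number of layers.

12

The effective emission temperature is T_e = [S(1−α)/(4σ)]^¼ = 111.8 K.
Since T_s⁴ = (N+1)T_e⁴, we need N ≥ (T_s/T_e)⁴ − 1 = 11.908.
Rounding up, N = 12.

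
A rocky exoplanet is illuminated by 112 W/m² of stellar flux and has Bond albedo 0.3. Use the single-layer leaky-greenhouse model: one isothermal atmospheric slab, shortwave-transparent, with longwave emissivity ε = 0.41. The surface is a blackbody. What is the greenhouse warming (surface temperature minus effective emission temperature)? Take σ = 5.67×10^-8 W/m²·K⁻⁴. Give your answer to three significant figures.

At the top of the atmosphere, σT_e⁴ = S(1−α)/4 = 19.60 W/m², giving T_e = 136.4 K.
The surface balance (absorbed SW + ε·downward IR = σT_s⁴) with T_a⁴ = T_s⁴/2 reduces to T_s = T_e·[2/(2−ε)]^¼ = 144.4 K.
Greenhouse warming: T_s − T_e = 8.049 K.

8.05 kelvin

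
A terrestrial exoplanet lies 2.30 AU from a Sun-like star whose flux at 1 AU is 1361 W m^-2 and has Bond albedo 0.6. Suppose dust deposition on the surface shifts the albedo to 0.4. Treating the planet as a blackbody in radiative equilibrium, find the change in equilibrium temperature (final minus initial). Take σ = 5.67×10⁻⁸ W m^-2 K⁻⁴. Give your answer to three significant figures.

By the inverse-square law, S = 1361/2.30² = 257.3 W m^-2.
Initial: T₁ = [S(1−0.6)/(4σ)]^(1/4) = 146.0 K.
With α = 0.4, T₂ = 161.5 K.
ΔT = T₂ − T₁ = 15.57 K.

15.6 K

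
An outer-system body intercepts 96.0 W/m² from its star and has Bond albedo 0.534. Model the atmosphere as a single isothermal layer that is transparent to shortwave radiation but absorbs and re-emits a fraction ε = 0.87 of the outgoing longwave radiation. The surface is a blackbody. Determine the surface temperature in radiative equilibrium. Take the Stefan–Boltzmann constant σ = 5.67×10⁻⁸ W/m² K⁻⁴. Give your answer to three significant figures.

At the top of the atmosphere, σT_e⁴ = S(1−α)/4 = 11.18 W/m², giving T_e = 118.5 K.
For a single slab of emissivity ε, T_s⁴ = 2T_e⁴/(2−ε); thus T_s = 118.5·(1.77)^(1/4) = 136.7 K.

137 K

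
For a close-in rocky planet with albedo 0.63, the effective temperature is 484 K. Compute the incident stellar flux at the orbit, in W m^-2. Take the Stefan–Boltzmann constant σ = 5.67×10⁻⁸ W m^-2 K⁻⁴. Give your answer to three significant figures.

From S(1−α)/4 = σT⁴: S = 4σT⁴/(1−α).
The emitted flux is σT⁴ = 3111 W m^-2.
S = 4·3111/0.37 = 33640 W m^-2.

33600 W m^-2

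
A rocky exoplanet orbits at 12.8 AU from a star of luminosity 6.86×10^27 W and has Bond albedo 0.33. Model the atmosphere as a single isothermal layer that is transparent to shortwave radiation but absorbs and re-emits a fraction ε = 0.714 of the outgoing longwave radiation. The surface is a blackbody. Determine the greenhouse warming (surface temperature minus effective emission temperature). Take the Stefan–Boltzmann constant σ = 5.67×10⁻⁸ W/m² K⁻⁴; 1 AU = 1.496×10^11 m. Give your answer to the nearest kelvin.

Orbital distance: d = 12.8 AU = 1.915×10^12 m.
Spreading L over a sphere of radius d: S = 6.86×10^27/(4π·1.91×10^12²) = 148.9 W/m².
The planet radiates to space at T_e = [S(1−α)/(4σ)]^(1/4) = 144.8 K.
For a single slab of emissivity ε, T_s⁴ = 2T_e⁴/(2−ε); thus T_s = 144.8·(1.555)^(1/4) = 161.7 K.
T_s − T_e = 161.7 − 144.8 = 16.90 K.

17 kelvin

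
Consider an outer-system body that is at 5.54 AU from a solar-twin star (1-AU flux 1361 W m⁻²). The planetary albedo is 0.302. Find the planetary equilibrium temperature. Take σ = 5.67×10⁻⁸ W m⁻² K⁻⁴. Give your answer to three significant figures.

108 K

By the inverse-square law, S = 1361/5.54² = 44.34 W m⁻².
Absorbed flux (global mean): S(1−α)/4 = 44.34·0.698/4 = 7.738 W m⁻².
In equilibrium σT⁴ equals this, so T = 108.1 K.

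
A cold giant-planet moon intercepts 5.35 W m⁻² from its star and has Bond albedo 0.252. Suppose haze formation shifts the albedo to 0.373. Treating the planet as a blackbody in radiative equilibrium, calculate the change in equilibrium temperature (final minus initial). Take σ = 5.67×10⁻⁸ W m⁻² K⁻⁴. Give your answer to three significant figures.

-2.80 K

Before: T₁ = [5.350·0.748/(4σ)]^(1/4) = 64.81 K.
Final:   T₂ = [S(1−0.373)/(4σ)]^(1/4) = 62.01 K.
ΔT = T₂ − T₁ = -2.797 K.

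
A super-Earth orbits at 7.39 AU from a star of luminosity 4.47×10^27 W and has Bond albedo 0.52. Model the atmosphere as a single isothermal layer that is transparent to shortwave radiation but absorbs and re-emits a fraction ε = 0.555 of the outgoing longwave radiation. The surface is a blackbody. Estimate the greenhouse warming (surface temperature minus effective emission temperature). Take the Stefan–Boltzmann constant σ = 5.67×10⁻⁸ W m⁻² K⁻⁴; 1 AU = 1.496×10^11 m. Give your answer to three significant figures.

d = 7.39 × 1.496×10^11 m = 1.106×10^12 m.
Spreading L over a sphere of radius d: S = 4.47×10^27/(4π·1.11×10^12²) = 291.0 W m⁻².
At the top of the atmosphere, σT_e⁴ = S(1−α)/4 = 34.92 W m⁻², giving T_e = 157.5 K.
Surface balance with a leaky layer gives σT_s⁴ = σT_e⁴·2/(2−ε), so T_s = T_e·[2/(2−0.555)]^(1/4) = 170.9 K.
The atmosphere warms the surface by 13.34 K.

13.3 kelvin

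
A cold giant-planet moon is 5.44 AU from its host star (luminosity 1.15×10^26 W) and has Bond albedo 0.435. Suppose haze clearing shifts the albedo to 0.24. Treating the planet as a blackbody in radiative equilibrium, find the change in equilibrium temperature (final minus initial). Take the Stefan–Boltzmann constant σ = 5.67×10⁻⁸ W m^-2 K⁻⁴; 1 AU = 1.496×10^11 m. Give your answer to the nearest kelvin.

d = 5.44 × 1.496×10^11 m = 8.138×10^11 m.
Flux at the orbit: S = L/(4πd²) = 1.15×10^26/(4π·(8.14×10^11)²) = 13.82 W m^-2.
With α = 0.435, T₁ = 76.60 K.
After:  T₂ = [13.82·0.76/(4σ)]^(1/4) = 82.49 K.
ΔT = T₂ − T₁ = 5.893 K.

6 kelvin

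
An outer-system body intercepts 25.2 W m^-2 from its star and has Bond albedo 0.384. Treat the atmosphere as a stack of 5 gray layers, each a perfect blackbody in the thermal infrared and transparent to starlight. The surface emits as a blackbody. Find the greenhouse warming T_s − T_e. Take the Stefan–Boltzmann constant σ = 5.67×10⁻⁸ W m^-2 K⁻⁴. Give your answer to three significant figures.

Top-of-atmosphere balance: σT_e⁴ = S(1−α)/4 = 3.881 W m^-2 → T_e = 90.96 K.
T_s = (N+1)^(1/4)·T_e = 142.4 K.
So the greenhouse effect raises the surface by 142.4 − 90.96 = 51.40 K.

51.4 K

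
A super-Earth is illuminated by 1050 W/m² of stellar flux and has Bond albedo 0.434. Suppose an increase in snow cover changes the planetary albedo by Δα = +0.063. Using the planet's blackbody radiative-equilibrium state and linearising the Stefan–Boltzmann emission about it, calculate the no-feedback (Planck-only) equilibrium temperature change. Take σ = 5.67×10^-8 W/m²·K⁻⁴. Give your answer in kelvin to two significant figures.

-6.3 kelvin

Unperturbed T_e = [1050·(1−0.434)/(4σ)]^¼ = 226.3 K.
ΔF = −(S/4)Δα = −(1050/4)×(+0.063) = -16.54 W/m².
Planck response: λ_P = 4σT_e³ = 4·5.67×10⁻⁸·(226.3)³ = 2.627 W/m²/K.
Hence the no-feedback warming is ΔF/(4σT_e³) = -6.30 K.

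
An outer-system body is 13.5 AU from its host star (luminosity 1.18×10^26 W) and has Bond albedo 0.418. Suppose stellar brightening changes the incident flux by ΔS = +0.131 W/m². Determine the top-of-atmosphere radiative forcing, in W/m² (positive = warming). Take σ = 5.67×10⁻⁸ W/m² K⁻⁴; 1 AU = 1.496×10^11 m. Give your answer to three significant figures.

0.0191 W/m²

d = 13.5 × 1.496×10^11 m = 2.020×10^12 m.
S = L/(4πd²) = 2.302 W/m².
Only a fraction (1−α) is absorbed and it's spread over 4πR², so ΔF = (1−α)ΔS/4 = 0.01906 W/m².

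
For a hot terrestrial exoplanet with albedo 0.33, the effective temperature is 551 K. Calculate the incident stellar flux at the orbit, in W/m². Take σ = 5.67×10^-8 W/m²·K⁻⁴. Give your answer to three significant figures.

31200 W/m²

From S(1−α)/4 = σT⁴: S = 4σT⁴/(1−α).
σT⁴ = 5.67×10⁻⁸·(551)⁴ = 5226 W/m².
So S = 4×5226/(1−0.33) = 31200 W/m².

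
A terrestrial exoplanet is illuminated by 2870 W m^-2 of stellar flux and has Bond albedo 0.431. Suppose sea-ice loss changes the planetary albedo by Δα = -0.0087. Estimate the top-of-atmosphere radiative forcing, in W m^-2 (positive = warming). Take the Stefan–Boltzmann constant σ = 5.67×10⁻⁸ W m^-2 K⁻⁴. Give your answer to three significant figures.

The change in absorbed flux is Δ[S(1−α)/4] = −SΔα/4 = 6.242 W m^-2.

6.24 W m^-2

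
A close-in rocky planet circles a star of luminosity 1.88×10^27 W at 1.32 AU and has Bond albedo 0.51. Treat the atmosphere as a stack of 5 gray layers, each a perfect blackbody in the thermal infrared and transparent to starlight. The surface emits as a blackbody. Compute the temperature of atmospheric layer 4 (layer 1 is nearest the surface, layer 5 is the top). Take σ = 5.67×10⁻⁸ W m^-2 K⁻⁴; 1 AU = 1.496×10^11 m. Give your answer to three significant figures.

Orbital distance: d = 1.32 AU = 1.975×10^11 m.
S = L/(4πd²) = 3837 W m^-2.
Top-of-atmosphere balance: σT_e⁴ = S(1−α)/4 = 470.0 W m^-2 → T_e = 301.7 K.
The net upward flux σT_e⁴ is constant between every pair of levels, so T_k⁴ = (N+1−k)T_e⁴.
With k = 4: T_4 = (5+1−4)^¼·301.7 K = 358.8 K.

359 K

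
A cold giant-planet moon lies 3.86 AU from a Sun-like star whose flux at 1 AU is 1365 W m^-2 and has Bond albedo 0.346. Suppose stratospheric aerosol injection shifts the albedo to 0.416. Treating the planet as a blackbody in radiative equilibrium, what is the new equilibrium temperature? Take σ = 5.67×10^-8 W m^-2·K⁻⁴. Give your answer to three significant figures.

By the inverse-square law, S = 1365/3.86² = 91.61 W m^-2.
T₂ = [S(1−α₂)/(4σ)]^(1/4) = [91.61·0.584/(4σ)]^(1/4) = 123.9 K.

124 K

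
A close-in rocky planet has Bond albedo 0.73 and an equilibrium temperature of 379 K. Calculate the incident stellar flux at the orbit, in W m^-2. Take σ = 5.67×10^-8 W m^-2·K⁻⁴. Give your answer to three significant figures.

From S(1−α)/4 = σT⁴: S = 4σT⁴/(1−α).
σT⁴ = 5.67×10⁻⁸·(379)⁴ = 1170 W m^-2.
S = 4·1170/0.27 = 17330 W m^-2.

17300 W m^-2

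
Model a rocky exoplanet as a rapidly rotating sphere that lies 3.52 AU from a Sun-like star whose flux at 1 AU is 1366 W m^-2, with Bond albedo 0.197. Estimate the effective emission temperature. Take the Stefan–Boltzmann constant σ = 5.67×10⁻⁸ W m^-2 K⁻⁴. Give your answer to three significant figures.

141 kelvin

By the inverse-square law, S = 1366/3.52² = 110.2 W m^-2.
Averaging over the sphere, the absorbed flux is S(1−α)/4 = 22.13 W m^-2.
Set σT⁴ = 22.13 → T = (22.13/σ)^(1/4) = 140.6 K.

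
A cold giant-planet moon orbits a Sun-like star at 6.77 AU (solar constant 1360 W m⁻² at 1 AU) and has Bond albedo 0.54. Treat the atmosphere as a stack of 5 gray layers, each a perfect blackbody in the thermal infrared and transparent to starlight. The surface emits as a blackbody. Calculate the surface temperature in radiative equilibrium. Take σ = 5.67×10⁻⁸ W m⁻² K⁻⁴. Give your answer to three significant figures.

By the inverse-square law, S = 1360/6.77² = 29.67 W m⁻².
The effective emission temperature is T_e = [S(1−α)/(4σ)]^¼ = 88.08 K.
With N = 5 opaque layers, T_s = (N+1)^(1/4)·T_e = 6^(1/4)·88.08 = 137.9 K.

138 K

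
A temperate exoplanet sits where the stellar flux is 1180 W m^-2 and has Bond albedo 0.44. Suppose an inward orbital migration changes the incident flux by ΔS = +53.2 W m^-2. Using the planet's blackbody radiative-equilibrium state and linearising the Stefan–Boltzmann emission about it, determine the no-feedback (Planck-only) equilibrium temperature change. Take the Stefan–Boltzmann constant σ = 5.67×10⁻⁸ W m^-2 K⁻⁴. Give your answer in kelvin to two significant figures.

Reference equilibrium: T_e = [S(1−α)/(4σ)]^(1/4) = 232.3 K.
TOA radiative forcing: ΔF = (1−α)ΔS/4 = 0.56·(+53.2)/4 = 7.448 W m^-2.
The Planck feedback parameter is 4σT_e³ = 2.844 W m^-2/K.
So ΔT₀ = 7.448/2.844 = 2.62 K.

2.6 K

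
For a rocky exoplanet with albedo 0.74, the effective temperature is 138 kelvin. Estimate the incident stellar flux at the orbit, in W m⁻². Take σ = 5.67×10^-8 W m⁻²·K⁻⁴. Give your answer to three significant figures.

316 W m⁻²

From S(1−α)/4 = σT⁴: S = 4σT⁴/(1−α).
The emitted flux is σT⁴ = 20.56 W m⁻².
S = 4·20.56/0.26 = 316.4 W m⁻².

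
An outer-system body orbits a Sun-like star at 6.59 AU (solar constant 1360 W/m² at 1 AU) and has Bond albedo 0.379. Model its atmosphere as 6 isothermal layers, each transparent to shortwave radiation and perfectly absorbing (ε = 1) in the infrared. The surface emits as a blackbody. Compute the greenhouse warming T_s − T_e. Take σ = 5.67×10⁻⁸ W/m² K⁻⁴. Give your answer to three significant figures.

60.3 K

Irradiance scales as 1/d², so S = 1360 W/m² × (1/6.59)² = 31.32 W/m².
The effective emission temperature is T_e = [S(1−α)/(4σ)]^¼ = 96.23 K.
T_s = (N+1)^(1/4)·T_e = 156.5 K.
Warming: T_s − T_e = 60.29 K.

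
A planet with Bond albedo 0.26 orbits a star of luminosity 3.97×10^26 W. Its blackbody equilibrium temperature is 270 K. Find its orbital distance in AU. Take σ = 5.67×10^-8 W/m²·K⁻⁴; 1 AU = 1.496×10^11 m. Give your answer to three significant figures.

0.931 AU

The flux needed for this T is 4σT⁴/(1−0.26) = 1629 W/m².
Then d = [L/(4πS)]^(1/2) = 1.393×10^11 m, i.e. 0.9309 AU.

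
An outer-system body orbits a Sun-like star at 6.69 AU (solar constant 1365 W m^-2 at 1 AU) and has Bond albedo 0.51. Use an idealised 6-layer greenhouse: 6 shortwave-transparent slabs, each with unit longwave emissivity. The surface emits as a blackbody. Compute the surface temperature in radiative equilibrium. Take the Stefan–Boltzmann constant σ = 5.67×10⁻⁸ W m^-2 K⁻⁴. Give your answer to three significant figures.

147 kelvin

Irradiance scales as 1/d², so S = 1365 W m^-2 × (1/6.69)² = 30.50 W m^-2.
The effective emission temperature is T_e = [S(1−α)/(4σ)]^¼ = 90.10 K.
Layer-by-layer balance gives σT_s⁴ = (N+1)σT_e⁴, so T_s = 7^¼·90.10 = 146.5 K.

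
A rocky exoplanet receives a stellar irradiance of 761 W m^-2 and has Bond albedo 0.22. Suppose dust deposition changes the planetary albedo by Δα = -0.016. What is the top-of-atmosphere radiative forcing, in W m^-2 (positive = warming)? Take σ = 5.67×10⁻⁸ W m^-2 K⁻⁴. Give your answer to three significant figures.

3.04 W m^-2

TOA radiative forcing: ΔF = −S·Δα/4 = −761.0·(-0.016)/4 = 3.044 W m^-2.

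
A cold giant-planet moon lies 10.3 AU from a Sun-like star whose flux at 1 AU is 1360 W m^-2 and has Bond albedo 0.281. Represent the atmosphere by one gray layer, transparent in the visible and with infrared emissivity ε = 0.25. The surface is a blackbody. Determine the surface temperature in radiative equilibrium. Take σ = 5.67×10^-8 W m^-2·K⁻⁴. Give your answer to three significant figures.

82.6 kelvin

Flux at the orbit: S = 1360/(10.3)² = 12.82 W m^-2.
The planet radiates to space at T_e = [S(1−α)/(4σ)]^(1/4) = 79.84 K.
Surface balance with a leaky layer gives σT_s⁴ = σT_e⁴·2/(2−ε), so T_s = T_e·[2/(2−0.25)]^(1/4) = 82.55 K.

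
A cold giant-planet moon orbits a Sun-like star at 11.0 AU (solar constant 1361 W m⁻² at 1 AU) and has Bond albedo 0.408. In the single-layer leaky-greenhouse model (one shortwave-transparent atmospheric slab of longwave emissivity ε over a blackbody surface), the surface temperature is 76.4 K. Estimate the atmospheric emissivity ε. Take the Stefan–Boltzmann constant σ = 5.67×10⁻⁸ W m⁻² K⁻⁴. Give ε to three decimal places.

0.277

Irradiance scales as 1/d², so S = 1361 W m⁻² × (1/11.0)² = 11.25 W m⁻².
First, T_e = [11.25·(1−0.408)/(4σ)]^(1/4) = 73.61 K.
Since (2−ε)/2 = (T_e/T_s)⁴ = 0.8617, ε = 0.2765.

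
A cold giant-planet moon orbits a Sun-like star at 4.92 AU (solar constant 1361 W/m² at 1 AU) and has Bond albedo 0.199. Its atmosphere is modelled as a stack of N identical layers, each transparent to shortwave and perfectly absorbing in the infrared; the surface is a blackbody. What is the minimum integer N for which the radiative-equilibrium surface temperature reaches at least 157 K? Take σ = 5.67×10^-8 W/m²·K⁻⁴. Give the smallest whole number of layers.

3

Irradiance scales as 1/d², so S = 1361 W/m² × (1/4.92)² = 56.22 W/m².
The effective emission temperature is T_e = [S(1−α)/(4σ)]^¼ = 118.7 K.
Since T_s⁴ = (N+1)T_e⁴, we need N ≥ (T_s/T_e)⁴ − 1 = 2.060.
Rounding up, N = 3.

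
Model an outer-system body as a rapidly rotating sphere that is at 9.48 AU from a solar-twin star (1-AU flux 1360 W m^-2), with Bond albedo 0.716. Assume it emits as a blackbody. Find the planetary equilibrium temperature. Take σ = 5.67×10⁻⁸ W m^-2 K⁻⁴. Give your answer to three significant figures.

66.0 K

By the inverse-square law, S = 1360/9.48² = 15.13 W m^-2.
Averaging over the sphere, the absorbed flux is S(1−α)/4 = 1.074 W m^-2.
Balancing against σT⁴: T = (1.074/5.67×10⁻⁸)^(1/4) = 65.98 K.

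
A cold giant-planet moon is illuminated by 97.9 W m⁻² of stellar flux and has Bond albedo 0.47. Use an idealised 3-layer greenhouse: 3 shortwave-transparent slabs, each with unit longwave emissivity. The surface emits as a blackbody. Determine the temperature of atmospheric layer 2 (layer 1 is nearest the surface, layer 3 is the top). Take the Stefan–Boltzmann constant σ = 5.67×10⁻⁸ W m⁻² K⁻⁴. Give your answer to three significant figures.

146 kelvin

The effective emission temperature is T_e = [S(1−α)/(4σ)]^¼ = 123.0 K.
In the N-layer model, layer k (counted from the surface) has T_k = (N+1−k)^(1/4)·T_e.
T_2 = (2)^(1/4)·123.0 = 146.3 K.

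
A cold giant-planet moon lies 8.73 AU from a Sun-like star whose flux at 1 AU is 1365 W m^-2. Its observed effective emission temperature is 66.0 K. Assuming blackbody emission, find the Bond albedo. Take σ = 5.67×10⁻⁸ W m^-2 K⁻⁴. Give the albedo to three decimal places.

0.760

Irradiance scales as 1/d², so S = 1365 W m^-2 × (1/8.73)² = 17.91 W m^-2.
Rearranging the radiative balance, α = 1 − 4σT⁴/S.
4σT⁴ = 4·5.67×10⁻⁸·(66.0)⁴ = 4.303 W m^-2.
Hence α = 1 − 4.303/17.91 = 0.7597.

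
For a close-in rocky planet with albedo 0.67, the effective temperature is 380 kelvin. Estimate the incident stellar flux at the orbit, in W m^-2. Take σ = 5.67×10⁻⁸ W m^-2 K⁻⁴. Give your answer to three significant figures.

From S(1−α)/4 = σT⁴: S = 4σT⁴/(1−α).
The emitted flux is σT⁴ = 1182 W m^-2.
S = 4·1182/0.33 = 14330 W m^-2.

14300 W m^-2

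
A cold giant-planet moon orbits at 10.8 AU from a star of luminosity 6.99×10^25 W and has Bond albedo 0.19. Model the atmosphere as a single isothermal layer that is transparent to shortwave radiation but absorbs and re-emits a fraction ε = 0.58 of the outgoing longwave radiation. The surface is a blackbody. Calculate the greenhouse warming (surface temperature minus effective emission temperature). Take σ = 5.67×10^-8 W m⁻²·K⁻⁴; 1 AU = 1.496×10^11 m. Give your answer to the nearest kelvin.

Orbital distance: d = 10.8 AU = 1.616×10^12 m.
Spreading L over a sphere of radius d: S = 6.99×10^25/(4π·1.62×10^12²) = 2.131 W m⁻².
Effective emission temperature (TOA balance): σT_e⁴ = S(1−α)/4 = 0.4315 W m⁻² → T_e = 52.52 K.
Surface balance with a leaky layer gives σT_s⁴ = σT_e⁴·2/(2−ε), so T_s = T_e·[2/(2−0.58)]^(1/4) = 57.22 K.
Greenhouse warming: T_s − T_e = 4.695 K.

5 K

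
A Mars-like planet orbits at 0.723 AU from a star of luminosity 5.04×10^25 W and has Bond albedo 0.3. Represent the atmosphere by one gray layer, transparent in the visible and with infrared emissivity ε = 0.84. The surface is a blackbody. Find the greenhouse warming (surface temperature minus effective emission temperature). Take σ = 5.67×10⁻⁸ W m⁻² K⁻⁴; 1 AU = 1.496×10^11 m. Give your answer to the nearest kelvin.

Orbital distance: d = 0.723 AU = 1.082×10^11 m.
S = L/(4πd²) = 342.8 W m⁻².
The planet radiates to space at T_e = [S(1−α)/(4σ)]^(1/4) = 180.4 K.
The surface balance (absorbed SW + ε·downward IR = σT_s⁴) with T_a⁴ = T_s⁴/2 reduces to T_s = T_e·[2/(2−ε)]^¼ = 206.7 K.
The atmosphere warms the surface by 26.31 K.

26 kelvin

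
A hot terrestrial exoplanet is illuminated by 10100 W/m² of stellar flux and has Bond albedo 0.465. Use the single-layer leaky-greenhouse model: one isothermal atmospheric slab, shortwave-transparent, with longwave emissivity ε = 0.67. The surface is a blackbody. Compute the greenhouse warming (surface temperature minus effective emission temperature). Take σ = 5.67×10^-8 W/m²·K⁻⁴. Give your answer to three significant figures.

42.2 kelvin

Effective emission temperature (TOA balance): σT_e⁴ = S(1−α)/4 = 1351 W/m² → T_e = 392.9 K.
The surface balance (absorbed SW + ε·downward IR = σT_s⁴) with T_a⁴ = T_s⁴/2 reduces to T_s = T_e·[2/(2−ε)]^¼ = 435.1 K.
The atmosphere warms the surface by 42.19 K.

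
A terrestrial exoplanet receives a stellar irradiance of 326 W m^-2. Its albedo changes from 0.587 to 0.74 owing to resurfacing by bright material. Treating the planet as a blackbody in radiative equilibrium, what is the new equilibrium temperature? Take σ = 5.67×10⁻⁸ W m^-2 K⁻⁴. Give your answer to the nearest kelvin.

139 K

With the new albedo, S(1−α₂)/4 = 21.19 W m^-2, so T₂ = 139.0 K.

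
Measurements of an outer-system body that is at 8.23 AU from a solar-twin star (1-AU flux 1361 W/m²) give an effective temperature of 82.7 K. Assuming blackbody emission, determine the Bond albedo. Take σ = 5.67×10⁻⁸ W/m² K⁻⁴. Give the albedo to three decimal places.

0.472

Irradiance scales as 1/d², so S = 1361 W/m² × (1/8.23)² = 20.09 W/m².
Energy balance: S(1−α)/4 = σT⁴, so 1−α = 4σT⁴/S.
σT⁴ = 2.652 W/m², so 4σT⁴ = 10.61 W/m².
Hence α = 1 − 10.61/20.09 = 0.4720.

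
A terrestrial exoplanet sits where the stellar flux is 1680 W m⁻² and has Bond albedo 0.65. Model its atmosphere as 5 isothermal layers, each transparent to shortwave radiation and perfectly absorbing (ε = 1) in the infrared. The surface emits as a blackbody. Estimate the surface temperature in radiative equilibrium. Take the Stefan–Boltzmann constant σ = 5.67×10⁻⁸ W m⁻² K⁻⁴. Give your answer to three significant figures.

The effective emission temperature is T_e = [S(1−α)/(4σ)]^¼ = 225.6 K.
For an N-layer opaque stack, T_s⁴ = (N+1)T_e⁴, hence T_s = (6)^(1/4)×225.6 K = 353.2 K.

353 kelvin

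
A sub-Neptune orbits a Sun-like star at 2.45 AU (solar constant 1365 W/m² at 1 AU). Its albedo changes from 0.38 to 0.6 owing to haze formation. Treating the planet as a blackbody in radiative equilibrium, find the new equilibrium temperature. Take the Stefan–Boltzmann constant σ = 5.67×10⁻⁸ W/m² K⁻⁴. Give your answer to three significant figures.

142 K

Irradiance scales as 1/d², so S = 1365 W/m² × (1/2.45)² = 227.4 W/m².
T₂ = [S(1−α₂)/(4σ)]^(1/4) = [227.4·0.4/(4σ)]^(1/4) = 141.5 K.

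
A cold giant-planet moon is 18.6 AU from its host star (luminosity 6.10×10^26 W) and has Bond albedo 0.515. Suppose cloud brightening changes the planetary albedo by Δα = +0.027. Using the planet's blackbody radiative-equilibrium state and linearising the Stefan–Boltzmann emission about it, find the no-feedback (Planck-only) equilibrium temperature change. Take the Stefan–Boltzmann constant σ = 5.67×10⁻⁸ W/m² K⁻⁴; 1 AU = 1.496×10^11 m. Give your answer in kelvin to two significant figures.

d = 18.6 × 1.496×10^11 m = 2.783×10^12 m.
Spreading L over a sphere of radius d: S = 6.10×10^26/(4π·2.78×10^12²) = 6.269 W/m².
Reference equilibrium: T_e = [S(1−α)/(4σ)]^(1/4) = 60.51 K.
TOA radiative forcing: ΔF = −S·Δα/4 = −6.269·(+0.027)/4 = -0.04232 W/m².
The Planck feedback parameter is 4σT_e³ = 0.05025 W/m²/K.
So ΔT₀ = -0.04232/0.05025 = -0.842 K.

-0.84 K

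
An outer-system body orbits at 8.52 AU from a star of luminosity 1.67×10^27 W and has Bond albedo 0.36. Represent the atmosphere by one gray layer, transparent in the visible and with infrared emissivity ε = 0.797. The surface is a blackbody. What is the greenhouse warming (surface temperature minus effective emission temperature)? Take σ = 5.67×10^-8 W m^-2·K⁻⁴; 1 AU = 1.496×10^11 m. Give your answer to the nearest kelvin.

17 K

Orbital distance: d = 8.52 AU = 1.275×10^12 m.
S = L/(4πd²) = 81.80 W m^-2.
The planet radiates to space at T_e = [S(1−α)/(4σ)]^(1/4) = 123.3 K.
For a single slab of emissivity ε, T_s⁴ = 2T_e⁴/(2−ε); thus T_s = 123.3·(1.663)^(1/4) = 140.0 K.
Greenhouse warming: T_s − T_e = 16.70 K.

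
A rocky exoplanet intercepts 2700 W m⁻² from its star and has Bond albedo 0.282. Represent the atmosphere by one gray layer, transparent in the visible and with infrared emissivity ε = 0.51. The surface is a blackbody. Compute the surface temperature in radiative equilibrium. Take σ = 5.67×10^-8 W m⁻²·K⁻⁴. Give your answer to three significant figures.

Effective emission temperature (TOA balance): σT_e⁴ = S(1−α)/4 = 484.6 W m⁻² → T_e = 304.1 K.
For a single slab of emissivity ε, T_s⁴ = 2T_e⁴/(2−ε); thus T_s = 304.1·(1.342)^(1/4) = 327.3 K.

327 K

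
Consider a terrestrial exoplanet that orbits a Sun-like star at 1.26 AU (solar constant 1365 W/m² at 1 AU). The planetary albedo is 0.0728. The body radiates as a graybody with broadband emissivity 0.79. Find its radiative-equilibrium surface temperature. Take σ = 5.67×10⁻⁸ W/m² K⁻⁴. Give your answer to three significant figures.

258 K

Flux at the orbit: S = 1365/(1.26)² = 859.8 W/m².
Absorbed flux (global mean): S(1−α)/4 = 859.8·0.927/4 = 199.3 W/m².
Radiative balance εσT⁴ = 199.3 gives T = [199.3/(0.79·σ)]^(1/4) = 258.3 K.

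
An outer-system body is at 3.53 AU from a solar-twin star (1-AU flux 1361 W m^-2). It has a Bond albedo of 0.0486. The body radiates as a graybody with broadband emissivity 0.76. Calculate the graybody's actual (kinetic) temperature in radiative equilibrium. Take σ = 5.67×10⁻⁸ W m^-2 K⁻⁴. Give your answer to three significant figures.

Irradiance scales as 1/d², so S = 1361 W m^-2 × (1/3.53)² = 109.2 W m^-2.
The planet absorbs (1−α)S over its disc πR² and re-emits over 4πR², so the mean absorbed flux is (1−0.0486)·109.2/4 = 25.98 W m^-2.
Equating to εσT⁴ with ε = 0.76: T = (25.98/0.76σ)^(1/4) = 156.7 K.

157 kelvin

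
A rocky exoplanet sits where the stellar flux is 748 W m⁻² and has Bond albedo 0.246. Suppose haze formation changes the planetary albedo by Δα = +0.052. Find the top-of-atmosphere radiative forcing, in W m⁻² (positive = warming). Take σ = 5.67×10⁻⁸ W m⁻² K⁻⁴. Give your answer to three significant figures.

TOA radiative forcing: ΔF = −S·Δα/4 = −748.0·(+0.052)/4 = -9.724 W m⁻².

-9.72 W m⁻²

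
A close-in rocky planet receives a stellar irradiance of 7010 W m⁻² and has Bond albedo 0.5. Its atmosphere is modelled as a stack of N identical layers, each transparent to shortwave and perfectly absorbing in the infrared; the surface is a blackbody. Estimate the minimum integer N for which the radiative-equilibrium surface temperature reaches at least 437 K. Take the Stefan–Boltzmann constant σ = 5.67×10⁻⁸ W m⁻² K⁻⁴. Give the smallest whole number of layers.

2

Top-of-atmosphere balance: σT_e⁴ = S(1−α)/4 = 876.2 W m⁻² → T_e = 352.6 K.
T_s = (N+1)^(1/4)·T_e ≥ 437 K requires N+1 ≥ (T_s/T_e)⁴ = (437/352.6)⁴ = 2.360.
The minimum whole number is N = 2.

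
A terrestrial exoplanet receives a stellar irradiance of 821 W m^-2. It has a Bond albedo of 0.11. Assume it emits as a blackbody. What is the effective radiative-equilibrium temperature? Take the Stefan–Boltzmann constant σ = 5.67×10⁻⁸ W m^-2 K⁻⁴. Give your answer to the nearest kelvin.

238 K

Averaging over the sphere, the absorbed flux is S(1−α)/4 = 182.7 W m^-2.
Set σT⁴ = 182.7 → T = (182.7/σ)^(1/4) = 238.2 K.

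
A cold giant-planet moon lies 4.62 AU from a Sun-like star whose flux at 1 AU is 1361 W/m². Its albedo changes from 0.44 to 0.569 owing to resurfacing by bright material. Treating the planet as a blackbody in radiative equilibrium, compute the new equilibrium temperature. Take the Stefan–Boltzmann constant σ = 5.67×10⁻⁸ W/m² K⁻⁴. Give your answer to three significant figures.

105 K

By the inverse-square law, S = 1361/4.62² = 63.76 W/m².
T₂ = [S(1−α₂)/(4σ)]^(1/4) = [63.76·0.431/(4σ)]^(1/4) = 104.9 K.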